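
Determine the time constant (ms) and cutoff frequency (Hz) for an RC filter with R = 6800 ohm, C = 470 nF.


Time constant: tau = R * C.
tau = 6800 * 4.70e-07 = 0.003196 s
tau = 3.196 ms
Cutoff frequency: fc = 1 / (2*pi*R*C).
fc = 1 / (2*pi*0.003196) = 49.8 Hz

tau = 3.196 ms, fc = 49.8 Hz


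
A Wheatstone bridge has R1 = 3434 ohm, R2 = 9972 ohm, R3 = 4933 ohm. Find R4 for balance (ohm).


At balance: R1*R4 = R2*R3, so R4 = R2*R3/R1.
R4 = 9972 * 4933 / 3434
R4 = 49191876 / 3434
R4 = 14324.95 ohm

14324.95 ohm


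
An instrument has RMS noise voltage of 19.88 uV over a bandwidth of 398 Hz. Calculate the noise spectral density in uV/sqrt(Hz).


Noise spectral density = Vrms / sqrt(BW).
NSD = 19.88 / sqrt(398)
NSD = 19.88 / 19.9499
NSD = 0.9965 uV/sqrt(Hz)

0.9965 uV/sqrt(Hz)


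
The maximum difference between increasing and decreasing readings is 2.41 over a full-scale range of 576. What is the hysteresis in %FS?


Hysteresis = (max difference / full scale) * 100%.
H = (2.41 / 576) * 100
H = 0.418 %FS

0.418 %FS


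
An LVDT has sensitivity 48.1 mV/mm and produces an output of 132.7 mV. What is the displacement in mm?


Displacement = Vout / sensitivity.
d = 132.7 / 48.1
d = 2.759 mm

2.759 mm


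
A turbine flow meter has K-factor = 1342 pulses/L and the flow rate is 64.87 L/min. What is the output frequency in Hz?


Frequency = K * Q / 60 (converting L/min to L/s).
f = 1342 * 64.87 / 60
f = 87055.54 / 60
f = 1450.93 Hz

1450.93 Hz


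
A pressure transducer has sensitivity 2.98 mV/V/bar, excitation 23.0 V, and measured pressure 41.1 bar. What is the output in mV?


Output = sensitivity * Vex * P.
Vout = 2.98 * 23.0 * 41.1
Vout = 68.54 * 41.1
Vout = 2816.99 mV

2816.99 mV


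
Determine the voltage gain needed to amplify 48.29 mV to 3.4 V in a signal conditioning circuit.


Gain = Vout / Vin (converting to same units).
G = 3.4 V / 48.29 mV
G = 3400.0 mV / 48.29 mV
G = 70.41

70.41


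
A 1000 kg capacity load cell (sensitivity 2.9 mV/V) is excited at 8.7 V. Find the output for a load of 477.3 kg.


Vout = rated_output * Vex * (load / capacity).
Vout = 2.9 * 8.7 * (477.3 / 1000)
Vout = 2.9 * 8.7 * 0.4773
Vout = 12.042 mV

12.042 mV


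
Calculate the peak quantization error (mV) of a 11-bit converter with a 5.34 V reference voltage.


The maximum quantization error is +/- LSB/2.
LSB = Vref / 2^n = 5.34 / 2048 = 0.00260742 V
Max error = LSB / 2 = 0.00260742 / 2 = 0.00130371 V
Max error = 1.3037 mV

1.3037 mV


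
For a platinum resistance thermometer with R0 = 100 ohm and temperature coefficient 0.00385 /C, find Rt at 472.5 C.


The RTD equation: Rt = R0 * (1 + alpha * T).
Rt = 100 * (1 + 0.00385 * 472.5)
Rt = 100 * (1 + 1.819125)
Rt = 100 * 2.819125
Rt = 281.913 ohm

281.913 ohm


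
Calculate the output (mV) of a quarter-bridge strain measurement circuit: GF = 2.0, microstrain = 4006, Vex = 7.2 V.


Quarter bridge output: Vout = (GF * epsilon * Vex) / 4.
Vout = (2.0 * 4006e-6 * 7.2) / 4
Vout = 0.0576864 / 4 V
Vout = 0.0144216 V = 14.4216 mV

14.4216 mV


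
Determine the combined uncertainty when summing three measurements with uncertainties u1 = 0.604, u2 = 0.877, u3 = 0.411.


For a sum of independent quantities, uc = sqrt(u1^2 + u2^2 + u3^2).
uc = sqrt(0.604^2 + 0.877^2 + 0.411^2)
uc = sqrt(0.364816 + 0.769129 + 0.168921)
uc = 1.1414

1.1414


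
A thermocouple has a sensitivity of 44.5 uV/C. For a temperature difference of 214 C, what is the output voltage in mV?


The thermocouple output V = sensitivity * dT.
V = 44.5 uV/C * 214 C
V = 9523.0 uV
V = 9.523 mV

9.523 mV


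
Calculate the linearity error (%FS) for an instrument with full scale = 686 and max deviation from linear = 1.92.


Linearity error = (max deviation / full scale) * 100%.
Linearity = (1.92 / 686) * 100
Linearity = 0.28 %FS

0.28 %FS


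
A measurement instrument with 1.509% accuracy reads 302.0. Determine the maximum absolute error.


Absolute error = (accuracy% / 100) * reading.
Error = (1.509 / 100) * 302.0
Error = 0.01509 * 302.0
Error = 4.5572

4.5572


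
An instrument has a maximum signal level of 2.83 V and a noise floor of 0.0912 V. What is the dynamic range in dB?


Dynamic range = 20 * log10(Vmax / Vnoise).
DR = 20 * log10(2.83 / 0.0912)
DR = 20 * log10(31.03)
DR = 29.84 dB

29.84 dB


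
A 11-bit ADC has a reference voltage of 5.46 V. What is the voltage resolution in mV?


The resolution (LSB) of an ADC is Vref / 2^n.
LSB = 5.46 / 2^11
LSB = 5.46 / 2048
LSB = 0.00266602 V = 2.66601562 mV

2.66601562 mV


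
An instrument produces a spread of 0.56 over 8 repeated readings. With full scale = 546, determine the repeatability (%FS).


Repeatability = (spread / full scale) * 100%.
R = (0.56 / 546) * 100
R = 0.103 %FS

0.103 %FS


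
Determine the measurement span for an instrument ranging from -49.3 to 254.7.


Span = upper range - lower range.
Span = 254.7 - (-49.3)
Span = 304.0

304.0


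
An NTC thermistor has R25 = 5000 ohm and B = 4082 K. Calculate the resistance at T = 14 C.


NTC thermistor equation: Rt = R25 * exp(B * (1/T - 1/T25)).
T in Kelvin: 287.15 K, T25 = 298.15 K
1/T - 1/T25 = 1/287.15 - 1/298.15 = 0.00012848
B * (1/T - 1/T25) = 4082 * 0.00012848 = 0.5245
Rt = 5000 * exp(0.5245) = 8447.8 ohm

8447.8 ohm


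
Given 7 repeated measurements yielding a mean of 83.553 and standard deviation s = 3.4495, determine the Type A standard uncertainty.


The standard uncertainty for Type A evaluation is u = s / sqrt(n).
u = 3.4495 / sqrt(7)
u = 3.4495 / 2.6458
u = 1.3038

1.3038


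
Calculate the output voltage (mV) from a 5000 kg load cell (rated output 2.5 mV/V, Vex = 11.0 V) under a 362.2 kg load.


Vout = rated_output * Vex * (load / capacity).
Vout = 2.5 * 11.0 * (362.2 / 5000)
Vout = 2.5 * 11.0 * 0.07244
Vout = 1.992 mV

1.992 mV


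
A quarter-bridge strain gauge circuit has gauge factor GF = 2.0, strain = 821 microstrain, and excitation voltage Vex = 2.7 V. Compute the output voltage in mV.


Quarter bridge output: Vout = (GF * epsilon * Vex) / 4.
Vout = (2.0 * 821e-6 * 2.7) / 4
Vout = 0.0044334 / 4 V
Vout = 0.00110835 V = 1.1084 mV

1.1084 mV


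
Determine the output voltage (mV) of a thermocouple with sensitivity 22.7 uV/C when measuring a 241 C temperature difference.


The thermocouple output V = sensitivity * dT.
V = 22.7 uV/C * 241 C
V = 5470.7 uV
V = 5.471 mV

5.471 mV


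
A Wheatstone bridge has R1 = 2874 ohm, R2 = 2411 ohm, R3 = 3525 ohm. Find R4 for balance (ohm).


At balance: R1*R4 = R2*R3, so R4 = R2*R3/R1.
R4 = 2411 * 3525 / 2874
R4 = 8498775 / 2874
R4 = 2957.12 ohm

2957.12 ohm


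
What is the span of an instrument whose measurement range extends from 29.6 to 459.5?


Span = upper range - lower range.
Span = 459.5 - (29.6)
Span = 429.9

429.9


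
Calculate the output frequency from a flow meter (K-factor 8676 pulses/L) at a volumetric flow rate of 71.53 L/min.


Frequency = K * Q / 60 (converting L/min to L/s).
f = 8676 * 71.53 / 60
f = 620594.28 / 60
f = 10343.24 Hz

10343.24 Hz


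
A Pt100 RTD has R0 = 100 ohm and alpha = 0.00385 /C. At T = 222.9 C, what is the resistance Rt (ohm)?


The RTD equation: Rt = R0 * (1 + alpha * T).
Rt = 100 * (1 + 0.00385 * 222.9)
Rt = 100 * (1 + 0.858165)
Rt = 100 * 1.858165
Rt = 185.817 ohm

185.817 ohm


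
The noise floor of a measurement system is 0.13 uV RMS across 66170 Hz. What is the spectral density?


Noise spectral density = Vrms / sqrt(BW).
NSD = 0.13 / sqrt(66170)
NSD = 0.13 / 257.2353
NSD = 0.0005 uV/sqrt(Hz)

0.0005 uV/sqrt(Hz)


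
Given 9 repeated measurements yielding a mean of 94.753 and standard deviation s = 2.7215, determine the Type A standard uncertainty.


The standard uncertainty for Type A evaluation is u = s / sqrt(n).
u = 2.7215 / sqrt(9)
u = 2.7215 / 3.0
u = 0.9072

0.9072


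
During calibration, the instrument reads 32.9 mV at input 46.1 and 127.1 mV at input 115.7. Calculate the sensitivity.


Sensitivity = (y2 - y1) / (x2 - x1).
S = (127.1 - 32.9) / (115.7 - 46.1)
S = 94.2 / 69.6
S = 1.3534 mV/unit

1.3534 mV/unit


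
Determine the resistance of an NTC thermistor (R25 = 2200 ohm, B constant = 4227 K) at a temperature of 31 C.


NTC thermistor equation: Rt = R25 * exp(B * (1/T - 1/T25)).
T in Kelvin: 304.15 K, T25 = 298.15 K
1/T - 1/T25 = 1/304.15 - 1/298.15 = -6.617e-05
B * (1/T - 1/T25) = 4227 * -6.617e-05 = -0.2797
Rt = 2200 * exp(-0.2797) = 1663.3 ohm

1663.3 ohm


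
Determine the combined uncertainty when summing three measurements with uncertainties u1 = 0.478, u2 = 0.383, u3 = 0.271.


For a sum of independent quantities, uc = sqrt(u1^2 + u2^2 + u3^2).
uc = sqrt(0.478^2 + 0.383^2 + 0.271^2)
uc = sqrt(0.228484 + 0.146689 + 0.073441)
uc = 0.6698

0.6698


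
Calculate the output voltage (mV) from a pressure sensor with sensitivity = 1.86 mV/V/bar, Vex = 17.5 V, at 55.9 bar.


Output = sensitivity * Vex * P.
Vout = 1.86 * 17.5 * 55.9
Vout = 32.55 * 55.9
Vout = 1819.55 mV

1819.55 mV


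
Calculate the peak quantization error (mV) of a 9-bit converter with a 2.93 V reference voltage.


The maximum quantization error is +/- LSB/2.
LSB = Vref / 2^n = 2.93 / 512 = 0.00572266 V
Max error = LSB / 2 = 0.00572266 / 2 = 0.00286133 V
Max error = 2.8613 mV

2.8613 mV


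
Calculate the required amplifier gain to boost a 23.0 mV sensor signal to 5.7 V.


Gain = Vout / Vin (converting to same units).
G = 5.7 V / 23.0 mV
G = 5700.0 mV / 23.0 mV
G = 247.83

247.83


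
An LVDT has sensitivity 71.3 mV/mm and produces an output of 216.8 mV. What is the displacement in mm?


Displacement = Vout / sensitivity.
d = 216.8 / 71.3
d = 3.041 mm

3.041 mm


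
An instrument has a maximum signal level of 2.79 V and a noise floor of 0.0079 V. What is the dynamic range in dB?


Dynamic range = 20 * log10(Vmax / Vnoise).
DR = 20 * log10(2.79 / 0.0079)
DR = 20 * log10(353.16)
DR = 50.96 dB

50.96 dB


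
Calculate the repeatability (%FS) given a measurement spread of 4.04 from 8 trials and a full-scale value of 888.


Repeatability = (spread / full scale) * 100%.
R = (4.04 / 888) * 100
R = 0.455 %FS

0.455 %FS


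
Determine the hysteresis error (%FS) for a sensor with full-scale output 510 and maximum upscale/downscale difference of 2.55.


Hysteresis = (max difference / full scale) * 100%.
H = (2.55 / 510) * 100
H = 0.5 %FS

0.5 %FS


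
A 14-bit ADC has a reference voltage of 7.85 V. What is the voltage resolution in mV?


The resolution (LSB) of an ADC is Vref / 2^n.
LSB = 7.85 / 2^14
LSB = 7.85 / 16384
LSB = 0.00047913 V = 0.47912598 mV

0.47912598 mV


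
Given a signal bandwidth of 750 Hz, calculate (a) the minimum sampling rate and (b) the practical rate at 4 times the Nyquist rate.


By Nyquist theorem, fs_min = 2 * fmax.
fs_min = 2 * 750 = 1500 Hz
Practical rate = 4 * fs_min = 4 * 1500 = 6000 Hz

fs_min = 1500 Hz, fs_practical = 6000 Hz


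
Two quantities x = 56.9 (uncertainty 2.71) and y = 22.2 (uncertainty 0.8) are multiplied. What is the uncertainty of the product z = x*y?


For a product z = x*y, the relative uncertainty is:
uz/z = sqrt((ux/x)^2 + (uy/y)^2)
Relative uncertainties: ux/x = 2.71/56.9 = 0.047627
uy/y = 0.8/22.2 = 0.036036
z = 56.9 * 22.2 = 1263.2
uz = 1263.2 * sqrt(0.047627^2 + 0.036036^2) = 75.442

75.442


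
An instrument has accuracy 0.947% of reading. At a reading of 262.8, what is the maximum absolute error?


Absolute error = (accuracy% / 100) * reading.
Error = (0.947 / 100) * 262.8
Error = 0.00947 * 262.8
Error = 2.4887

2.4887


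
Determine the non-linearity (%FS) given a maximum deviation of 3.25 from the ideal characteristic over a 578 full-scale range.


Linearity error = (max deviation / full scale) * 100%.
Linearity = (3.25 / 578) * 100
Linearity = 0.562 %FS

0.562 %FS


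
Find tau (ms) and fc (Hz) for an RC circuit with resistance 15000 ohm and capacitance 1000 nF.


Time constant: tau = R * C.
tau = 15000 * 1.00e-06 = 0.015 s
tau = 15.0 ms
Cutoff frequency: fc = 1 / (2*pi*R*C).
fc = 1 / (2*pi*0.015) = 10.61 Hz

tau = 15.0 ms, fc = 10.61 Hz


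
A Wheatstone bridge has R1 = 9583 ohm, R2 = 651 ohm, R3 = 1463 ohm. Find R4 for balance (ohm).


At balance: R1*R4 = R2*R3, so R4 = R2*R3/R1.
R4 = 651 * 1463 / 9583
R4 = 952413 / 9583
R4 = 99.39 ohm

99.39 ohm


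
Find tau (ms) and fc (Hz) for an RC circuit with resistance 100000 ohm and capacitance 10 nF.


Time constant: tau = R * C.
tau = 100000 * 1.00e-08 = 0.001 s
tau = 1.0 ms
Cutoff frequency: fc = 1 / (2*pi*R*C).
fc = 1 / (2*pi*0.001) = 159.15 Hz

tau = 1.0 ms, fc = 159.15 Hz


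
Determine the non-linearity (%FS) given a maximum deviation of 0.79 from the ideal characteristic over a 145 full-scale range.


Linearity error = (max deviation / full scale) * 100%.
Linearity = (0.79 / 145) * 100
Linearity = 0.545 %FS

0.545 %FS


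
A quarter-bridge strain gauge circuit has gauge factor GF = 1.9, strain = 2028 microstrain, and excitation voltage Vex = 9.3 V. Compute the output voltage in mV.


Quarter bridge output: Vout = (GF * epsilon * Vex) / 4.
Vout = (1.9 * 2028e-6 * 9.3) / 4
Vout = 0.03583476 / 4 V
Vout = 0.00895869 V = 8.9587 mV

8.9587 mV


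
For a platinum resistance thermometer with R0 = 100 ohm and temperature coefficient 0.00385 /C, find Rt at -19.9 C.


The RTD equation: Rt = R0 * (1 + alpha * T).
Rt = 100 * (1 + 0.00385 * -19.9)
Rt = 100 * (1 + -0.076615)
Rt = 100 * 0.923385
Rt = 92.338 ohm

92.338 ohm


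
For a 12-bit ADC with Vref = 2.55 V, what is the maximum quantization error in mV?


The maximum quantization error is +/- LSB/2.
LSB = Vref / 2^n = 2.55 / 4096 = 0.00062256 V
Max error = LSB / 2 = 0.00062256 / 2 = 0.00031128 V
Max error = 0.3113 mV

0.3113 mV


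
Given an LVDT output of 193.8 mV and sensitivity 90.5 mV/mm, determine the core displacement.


Displacement = Vout / sensitivity.
d = 193.8 / 90.5
d = 2.141 mm

2.141 mm


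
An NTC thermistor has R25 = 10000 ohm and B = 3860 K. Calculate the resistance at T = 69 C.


NTC thermistor equation: Rt = R25 * exp(B * (1/T - 1/T25)).
T in Kelvin: 342.15 K, T25 = 298.15 K
1/T - 1/T25 = 1/342.15 - 1/298.15 = -0.00043132
B * (1/T - 1/T25) = 3860 * -0.00043132 = -1.6649
Rt = 10000 * exp(-1.6649) = 1892.1 ohm

1892.1 ohm


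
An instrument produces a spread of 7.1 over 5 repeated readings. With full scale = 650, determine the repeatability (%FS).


Repeatability = (spread / full scale) * 100%.
R = (7.1 / 650) * 100
R = 1.092 %FS

1.092 %FS


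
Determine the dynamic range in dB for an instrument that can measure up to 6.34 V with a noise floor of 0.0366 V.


Dynamic range = 20 * log10(Vmax / Vnoise).
DR = 20 * log10(6.34 / 0.0366)
DR = 20 * log10(173.22)
DR = 44.77 dB

44.77 dB


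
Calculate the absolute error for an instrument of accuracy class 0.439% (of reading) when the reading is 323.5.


Absolute error = (accuracy% / 100) * reading.
Error = (0.439 / 100) * 323.5
Error = 0.00439 * 323.5
Error = 1.4202

1.4202


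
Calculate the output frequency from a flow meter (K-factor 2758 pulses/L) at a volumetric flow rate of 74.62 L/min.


Frequency = K * Q / 60 (converting L/min to L/s).
f = 2758 * 74.62 / 60
f = 205801.96 / 60
f = 3430.03 Hz

3430.03 Hz


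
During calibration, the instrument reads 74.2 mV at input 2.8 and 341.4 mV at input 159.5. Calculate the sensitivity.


Sensitivity = (y2 - y1) / (x2 - x1).
S = (341.4 - 74.2) / (159.5 - 2.8)
S = 267.2 / 156.7
S = 1.7052 mV/unit

1.7052 mV/unit


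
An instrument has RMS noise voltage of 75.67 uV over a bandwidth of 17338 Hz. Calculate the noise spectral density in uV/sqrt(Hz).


Noise spectral density = Vrms / sqrt(BW).
NSD = 75.67 / sqrt(17338)
NSD = 75.67 / 131.6738
NSD = 0.5747 uV/sqrt(Hz)

0.5747 uV/sqrt(Hz)


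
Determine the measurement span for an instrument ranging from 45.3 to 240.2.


Span = upper range - lower range.
Span = 240.2 - (45.3)
Span = 194.9

194.9


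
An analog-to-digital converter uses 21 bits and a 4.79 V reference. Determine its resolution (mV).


The resolution (LSB) of an ADC is Vref / 2^n.
LSB = 4.79 / 2^21
LSB = 4.79 / 2097152
LSB = 2.28e-06 V = 0.00228405 mV

0.00228405 mV


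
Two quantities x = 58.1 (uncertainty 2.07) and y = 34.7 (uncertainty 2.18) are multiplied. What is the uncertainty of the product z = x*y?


For a product z = x*y, the relative uncertainty is:
uz/z = sqrt((ux/x)^2 + (uy/y)^2)
Relative uncertainties: ux/x = 2.07/58.1 = 0.035628
uy/y = 2.18/34.7 = 0.062824
z = 58.1 * 34.7 = 2016.1
uz = 2016.1 * sqrt(0.035628^2 + 0.062824^2) = 145.608

145.608


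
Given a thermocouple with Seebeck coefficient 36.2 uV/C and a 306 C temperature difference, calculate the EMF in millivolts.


The thermocouple output V = sensitivity * dT.
V = 36.2 uV/C * 306 C
V = 11077.2 uV
V = 11.077 mV

11.077 mV


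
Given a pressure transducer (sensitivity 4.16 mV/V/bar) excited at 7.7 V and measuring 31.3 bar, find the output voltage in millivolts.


Output = sensitivity * Vex * P.
Vout = 4.16 * 7.7 * 31.3
Vout = 32.032 * 31.3
Vout = 1002.6 mV

1002.6 mV


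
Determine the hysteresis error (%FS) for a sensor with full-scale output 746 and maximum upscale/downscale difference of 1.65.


Hysteresis = (max difference / full scale) * 100%.
H = (1.65 / 746) * 100
H = 0.221 %FS

0.221 %FS


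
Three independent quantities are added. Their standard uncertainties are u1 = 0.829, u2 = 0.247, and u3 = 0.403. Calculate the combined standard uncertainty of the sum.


For a sum of independent quantities, uc = sqrt(u1^2 + u2^2 + u3^2).
uc = sqrt(0.829^2 + 0.247^2 + 0.403^2)
uc = sqrt(0.687241 + 0.061009 + 0.162409)
uc = 0.9543

0.9543


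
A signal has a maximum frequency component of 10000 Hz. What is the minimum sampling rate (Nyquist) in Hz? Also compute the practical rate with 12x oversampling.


By Nyquist theorem, fs_min = 2 * fmax.
fs_min = 2 * 10000 = 20000 Hz
Practical rate = 12 * fs_min = 12 * 20000 = 240000 Hz

fs_min = 20000 Hz, fs_practical = 240000 Hz


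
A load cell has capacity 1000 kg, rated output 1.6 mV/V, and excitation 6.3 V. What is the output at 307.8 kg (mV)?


Vout = rated_output * Vex * (load / capacity).
Vout = 1.6 * 6.3 * (307.8 / 1000)
Vout = 1.6 * 6.3 * 0.3078
Vout = 3.103 mV

3.103 mV


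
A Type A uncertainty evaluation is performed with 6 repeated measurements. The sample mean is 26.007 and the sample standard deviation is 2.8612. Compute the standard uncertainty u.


The standard uncertainty for Type A evaluation is u = s / sqrt(n).
u = 2.8612 / sqrt(6)
u = 2.8612 / 2.4495
u = 1.1681

1.1681


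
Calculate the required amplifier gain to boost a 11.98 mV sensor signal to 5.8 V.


Gain = Vout / Vin (converting to same units).
G = 5.8 V / 11.98 mV
G = 5800.0 mV / 11.98 mV
G = 484.14

484.14


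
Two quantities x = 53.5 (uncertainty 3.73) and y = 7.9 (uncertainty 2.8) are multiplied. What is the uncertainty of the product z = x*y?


For a product z = x*y, the relative uncertainty is:
uz/z = sqrt((ux/x)^2 + (uy/y)^2)
Relative uncertainties: ux/x = 3.73/53.5 = 0.06972
uy/y = 2.8/7.9 = 0.35443
z = 53.5 * 7.9 = 422.7
uz = 422.7 * sqrt(0.06972^2 + 0.35443^2) = 152.671

152.671


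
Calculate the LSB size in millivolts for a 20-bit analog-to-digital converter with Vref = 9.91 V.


The resolution (LSB) of an ADC is Vref / 2^n.
LSB = 9.91 / 2^20
LSB = 9.91 / 1048576
LSB = 9.45e-06 V = 0.00945091 mV

0.00945091 mV


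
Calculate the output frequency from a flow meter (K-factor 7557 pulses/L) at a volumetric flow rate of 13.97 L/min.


Frequency = K * Q / 60 (converting L/min to L/s).
f = 7557 * 13.97 / 60
f = 105571.29 / 60
f = 1759.52 Hz

1759.52 Hz


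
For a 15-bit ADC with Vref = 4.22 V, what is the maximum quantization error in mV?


The maximum quantization error is +/- LSB/2.
LSB = Vref / 2^n = 4.22 / 32768 = 0.00012878 V
Max error = LSB / 2 = 0.00012878 / 2 = 6.439e-05 V
Max error = 0.0644 mV

0.0644 mV


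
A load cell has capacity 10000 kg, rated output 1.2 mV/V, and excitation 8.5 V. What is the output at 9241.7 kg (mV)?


Vout = rated_output * Vex * (load / capacity).
Vout = 1.2 * 8.5 * (9241.7 / 10000)
Vout = 1.2 * 8.5 * 0.92417
Vout = 9.427 mV

9.427 mV


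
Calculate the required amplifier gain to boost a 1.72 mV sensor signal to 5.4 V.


Gain = Vout / Vin (converting to same units).
G = 5.4 V / 1.72 mV
G = 5400.0 mV / 1.72 mV
G = 3139.53

3139.53


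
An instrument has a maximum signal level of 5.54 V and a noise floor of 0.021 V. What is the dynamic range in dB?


Dynamic range = 20 * log10(Vmax / Vnoise).
DR = 20 * log10(5.54 / 0.021)
DR = 20 * log10(263.81)
DR = 48.43 dB

48.43 dB


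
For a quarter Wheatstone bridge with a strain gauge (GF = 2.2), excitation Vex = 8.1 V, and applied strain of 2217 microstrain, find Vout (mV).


Quarter bridge output: Vout = (GF * epsilon * Vex) / 4.
Vout = (2.2 * 2217e-6 * 8.1) / 4
Vout = 0.03950694 / 4 V
Vout = 0.00987674 V = 9.8767 mV

9.8767 mV


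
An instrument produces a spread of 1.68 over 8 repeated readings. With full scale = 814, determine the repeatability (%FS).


Repeatability = (spread / full scale) * 100%.
R = (1.68 / 814) * 100
R = 0.206 %FS

0.206 %FS


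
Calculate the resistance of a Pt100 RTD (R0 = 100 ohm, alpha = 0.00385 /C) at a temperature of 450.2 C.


The RTD equation: Rt = R0 * (1 + alpha * T).
Rt = 100 * (1 + 0.00385 * 450.2)
Rt = 100 * (1 + 1.73327)
Rt = 100 * 2.73327
Rt = 273.327 ohm

273.327 ohm


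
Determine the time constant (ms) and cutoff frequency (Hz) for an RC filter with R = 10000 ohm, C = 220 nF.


Time constant: tau = R * C.
tau = 10000 * 2.20e-07 = 0.0022 s
tau = 2.2 ms
Cutoff frequency: fc = 1 / (2*pi*R*C).
fc = 1 / (2*pi*0.0022) = 72.34 Hz

tau = 2.2 ms, fc = 72.34 Hz


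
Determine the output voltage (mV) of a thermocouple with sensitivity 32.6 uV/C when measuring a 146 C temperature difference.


The thermocouple output V = sensitivity * dT.
V = 32.6 uV/C * 146 C
V = 4759.6 uV
V = 4.76 mV

4.76 mV


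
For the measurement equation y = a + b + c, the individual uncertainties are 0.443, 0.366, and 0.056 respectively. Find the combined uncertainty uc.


For a sum of independent quantities, uc = sqrt(u1^2 + u2^2 + u3^2).
uc = sqrt(0.443^2 + 0.366^2 + 0.056^2)
uc = sqrt(0.196249 + 0.133956 + 0.003136)
uc = 0.5774

0.5774


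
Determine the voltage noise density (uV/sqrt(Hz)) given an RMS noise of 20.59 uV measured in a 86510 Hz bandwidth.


Noise spectral density = Vrms / sqrt(BW).
NSD = 20.59 / sqrt(86510)
NSD = 20.59 / 294.1258
NSD = 0.07 uV/sqrt(Hz)

0.07 uV/sqrt(Hz)


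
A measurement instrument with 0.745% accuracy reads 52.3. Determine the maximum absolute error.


Absolute error = (accuracy% / 100) * reading.
Error = (0.745 / 100) * 52.3
Error = 0.00745 * 52.3
Error = 0.3896

0.3896


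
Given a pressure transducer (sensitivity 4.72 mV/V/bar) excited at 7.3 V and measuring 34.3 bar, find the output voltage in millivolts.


Output = sensitivity * Vex * P.
Vout = 4.72 * 7.3 * 34.3
Vout = 34.456 * 34.3
Vout = 1181.84 mV

1181.84 mV


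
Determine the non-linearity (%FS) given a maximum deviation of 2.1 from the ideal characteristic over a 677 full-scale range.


Linearity error = (max deviation / full scale) * 100%.
Linearity = (2.1 / 677) * 100
Linearity = 0.31 %FS

0.31 %FS


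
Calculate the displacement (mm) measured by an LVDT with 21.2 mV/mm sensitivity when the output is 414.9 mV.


Displacement = Vout / sensitivity.
d = 414.9 / 21.2
d = 19.571 mm

19.571 mm


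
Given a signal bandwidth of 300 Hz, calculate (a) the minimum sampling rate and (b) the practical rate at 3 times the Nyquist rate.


By Nyquist theorem, fs_min = 2 * fmax.
fs_min = 2 * 300 = 600 Hz
Practical rate = 3 * fs_min = 3 * 600 = 1800 Hz

fs_min = 600 Hz, fs_practical = 1800 Hz


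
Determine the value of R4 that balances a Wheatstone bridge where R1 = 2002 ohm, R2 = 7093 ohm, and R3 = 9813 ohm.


At balance: R1*R4 = R2*R3, so R4 = R2*R3/R1.
R4 = 7093 * 9813 / 2002
R4 = 69603609 / 2002
R4 = 34767.04 ohm

34767.04 ohm


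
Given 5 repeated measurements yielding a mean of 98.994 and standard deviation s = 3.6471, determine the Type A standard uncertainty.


The standard uncertainty for Type A evaluation is u = s / sqrt(n).
u = 3.6471 / sqrt(5)
u = 3.6471 / 2.2361
u = 1.631

1.631


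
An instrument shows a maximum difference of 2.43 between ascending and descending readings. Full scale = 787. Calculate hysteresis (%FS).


Hysteresis = (max difference / full scale) * 100%.
H = (2.43 / 787) * 100
H = 0.309 %FS

0.309 %FS


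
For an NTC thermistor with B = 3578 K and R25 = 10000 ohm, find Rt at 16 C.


NTC thermistor equation: Rt = R25 * exp(B * (1/T - 1/T25)).
T in Kelvin: 289.15 K, T25 = 298.15 K
1/T - 1/T25 = 1/289.15 - 1/298.15 = 0.0001044
B * (1/T - 1/T25) = 3578 * 0.0001044 = 0.3735
Rt = 10000 * exp(0.3735) = 14528.5 ohm

14528.5 ohm


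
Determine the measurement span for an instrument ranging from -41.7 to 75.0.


Span = upper range - lower range.
Span = 75.0 - (-41.7)
Span = 116.7

116.7


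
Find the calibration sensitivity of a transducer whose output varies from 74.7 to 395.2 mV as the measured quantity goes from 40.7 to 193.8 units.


Sensitivity = (y2 - y1) / (x2 - x1).
S = (395.2 - 74.7) / (193.8 - 40.7)
S = 320.5 / 153.1
S = 2.0934 mV/unit

2.0934 mV/unit


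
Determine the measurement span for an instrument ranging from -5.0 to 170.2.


Span = upper range - lower range.
Span = 170.2 - (-5.0)
Span = 175.2

175.2


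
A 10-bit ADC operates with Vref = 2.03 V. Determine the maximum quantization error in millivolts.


The maximum quantization error is +/- LSB/2.
LSB = Vref / 2^n = 2.03 / 1024 = 0.00198242 V
Max error = LSB / 2 = 0.00198242 / 2 = 0.00099121 V
Max error = 0.9912 mV

0.9912 mV


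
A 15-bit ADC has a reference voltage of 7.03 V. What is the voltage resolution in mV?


The resolution (LSB) of an ADC is Vref / 2^n.
LSB = 7.03 / 2^15
LSB = 7.03 / 32768
LSB = 0.00021454 V = 0.21453857 mV

0.21453857 mV


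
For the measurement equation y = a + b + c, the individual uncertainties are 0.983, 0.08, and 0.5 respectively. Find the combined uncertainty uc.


For a sum of independent quantities, uc = sqrt(u1^2 + u2^2 + u3^2).
uc = sqrt(0.983^2 + 0.08^2 + 0.5^2)
uc = sqrt(0.966289 + 0.0064 + 0.25)
uc = 1.1058

1.1058


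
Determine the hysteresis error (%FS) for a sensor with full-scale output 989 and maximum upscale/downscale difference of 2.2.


Hysteresis = (max difference / full scale) * 100%.
H = (2.2 / 989) * 100
H = 0.222 %FS

0.222 %FS


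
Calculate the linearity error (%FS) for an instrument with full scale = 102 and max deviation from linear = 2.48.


Linearity error = (max deviation / full scale) * 100%.
Linearity = (2.48 / 102) * 100
Linearity = 2.431 %FS

2.431 %FS


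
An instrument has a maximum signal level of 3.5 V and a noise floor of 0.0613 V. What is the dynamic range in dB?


Dynamic range = 20 * log10(Vmax / Vnoise).
DR = 20 * log10(3.5 / 0.0613)
DR = 20 * log10(57.1)
DR = 35.13 dB

35.13 dB


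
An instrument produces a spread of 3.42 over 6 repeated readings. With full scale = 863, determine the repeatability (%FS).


Repeatability = (spread / full scale) * 100%.
R = (3.42 / 863) * 100
R = 0.396 %FS

0.396 %FS


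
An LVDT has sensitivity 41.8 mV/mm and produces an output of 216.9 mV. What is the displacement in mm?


Displacement = Vout / sensitivity.
d = 216.9 / 41.8
d = 5.189 mm

5.189 mm


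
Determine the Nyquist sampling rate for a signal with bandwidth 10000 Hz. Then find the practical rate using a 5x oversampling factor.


By Nyquist theorem, fs_min = 2 * fmax.
fs_min = 2 * 10000 = 20000 Hz
Practical rate = 5 * fs_min = 5 * 20000 = 100000 Hz

fs_min = 20000 Hz, fs_practical = 100000 Hz


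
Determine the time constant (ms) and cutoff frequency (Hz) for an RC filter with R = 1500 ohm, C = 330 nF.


Time constant: tau = R * C.
tau = 1500 * 3.30e-07 = 0.000495 s
tau = 0.495 ms
Cutoff frequency: fc = 1 / (2*pi*R*C).
fc = 1 / (2*pi*0.000495) = 321.53 Hz

tau = 0.495 ms, fc = 321.53 Hz


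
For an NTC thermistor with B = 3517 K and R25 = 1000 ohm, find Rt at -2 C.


NTC thermistor equation: Rt = R25 * exp(B * (1/T - 1/T25)).
T in Kelvin: 271.15 K, T25 = 298.15 K
1/T - 1/T25 = 1/271.15 - 1/298.15 = 0.00033398
B * (1/T - 1/T25) = 3517 * 0.00033398 = 1.1746
Rt = 1000 * exp(1.1746) = 3236.9 ohm

3236.9 ohm


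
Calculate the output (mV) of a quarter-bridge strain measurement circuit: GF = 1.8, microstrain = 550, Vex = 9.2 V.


Quarter bridge output: Vout = (GF * epsilon * Vex) / 4.
Vout = (1.8 * 550e-6 * 9.2) / 4
Vout = 0.009108 / 4 V
Vout = 0.002277 V = 2.277 mV

2.277 mV


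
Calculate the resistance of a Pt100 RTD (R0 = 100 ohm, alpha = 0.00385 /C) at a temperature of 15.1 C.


The RTD equation: Rt = R0 * (1 + alpha * T).
Rt = 100 * (1 + 0.00385 * 15.1)
Rt = 100 * (1 + 0.058135)
Rt = 100 * 1.058135
Rt = 105.814 ohm

105.814 ohm


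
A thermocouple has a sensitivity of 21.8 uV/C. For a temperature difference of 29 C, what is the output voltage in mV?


The thermocouple output V = sensitivity * dT.
V = 21.8 uV/C * 29 C
V = 632.2 uV
V = 0.632 mV

0.632 mV


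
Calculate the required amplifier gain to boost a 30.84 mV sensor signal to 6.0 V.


Gain = Vout / Vin (converting to same units).
G = 6.0 V / 30.84 mV
G = 6000.0 mV / 30.84 mV
G = 194.55

194.55


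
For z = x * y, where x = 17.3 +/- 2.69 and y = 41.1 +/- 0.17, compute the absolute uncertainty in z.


For a product z = x*y, the relative uncertainty is:
uz/z = sqrt((ux/x)^2 + (uy/y)^2)
Relative uncertainties: ux/x = 2.69/17.3 = 0.155491
uy/y = 0.17/41.1 = 0.004136
z = 17.3 * 41.1 = 711.0
uz = 711.0 * sqrt(0.155491^2 + 0.004136^2) = 110.598

110.598


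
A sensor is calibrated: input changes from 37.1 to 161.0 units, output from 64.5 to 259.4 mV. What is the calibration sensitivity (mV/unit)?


Sensitivity = (y2 - y1) / (x2 - x1).
S = (259.4 - 64.5) / (161.0 - 37.1)
S = 194.9 / 123.9
S = 1.573 mV/unit

1.573 mV/unit


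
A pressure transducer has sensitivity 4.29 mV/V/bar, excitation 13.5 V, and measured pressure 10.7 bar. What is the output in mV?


Output = sensitivity * Vex * P.
Vout = 4.29 * 13.5 * 10.7
Vout = 57.915 * 10.7
Vout = 619.69 mV

619.69 mV


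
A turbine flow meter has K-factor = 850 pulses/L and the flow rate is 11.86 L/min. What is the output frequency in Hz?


Frequency = K * Q / 60 (converting L/min to L/s).
f = 850 * 11.86 / 60
f = 10081.0 / 60
f = 168.02 Hz

168.02 Hz


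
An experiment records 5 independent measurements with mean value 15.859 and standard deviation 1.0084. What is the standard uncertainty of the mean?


The standard uncertainty for Type A evaluation is u = s / sqrt(n).
u = 1.0084 / sqrt(5)
u = 1.0084 / 2.2361
u = 0.451

0.451


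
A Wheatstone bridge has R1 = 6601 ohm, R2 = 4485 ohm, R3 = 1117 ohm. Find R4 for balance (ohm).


At balance: R1*R4 = R2*R3, so R4 = R2*R3/R1.
R4 = 4485 * 1117 / 6601
R4 = 5009745 / 6601
R4 = 758.94 ohm

758.94 ohm


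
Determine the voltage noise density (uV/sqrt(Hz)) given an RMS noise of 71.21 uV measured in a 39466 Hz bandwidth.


Noise spectral density = Vrms / sqrt(BW).
NSD = 71.21 / sqrt(39466)
NSD = 71.21 / 198.6605
NSD = 0.3585 uV/sqrt(Hz)

0.3585 uV/sqrt(Hz)


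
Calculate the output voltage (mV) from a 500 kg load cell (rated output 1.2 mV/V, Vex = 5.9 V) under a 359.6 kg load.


Vout = rated_output * Vex * (load / capacity).
Vout = 1.2 * 5.9 * (359.6 / 500)
Vout = 1.2 * 5.9 * 0.7192
Vout = 5.092 mV

5.092 mV


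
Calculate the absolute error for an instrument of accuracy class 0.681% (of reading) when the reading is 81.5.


Absolute error = (accuracy% / 100) * reading.
Error = (0.681 / 100) * 81.5
Error = 0.00681 * 81.5
Error = 0.555

0.555


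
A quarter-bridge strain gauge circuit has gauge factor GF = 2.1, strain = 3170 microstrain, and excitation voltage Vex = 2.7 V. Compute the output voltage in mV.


Quarter bridge output: Vout = (GF * epsilon * Vex) / 4.
Vout = (2.1 * 3170e-6 * 2.7) / 4
Vout = 0.0179739 / 4 V
Vout = 0.00449348 V = 4.4935 mV

4.4935 mV


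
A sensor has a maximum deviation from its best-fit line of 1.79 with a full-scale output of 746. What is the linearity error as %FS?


Linearity error = (max deviation / full scale) * 100%.
Linearity = (1.79 / 746) * 100
Linearity = 0.24 %FS

0.24 %FS


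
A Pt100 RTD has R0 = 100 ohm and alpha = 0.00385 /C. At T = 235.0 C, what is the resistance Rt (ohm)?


The RTD equation: Rt = R0 * (1 + alpha * T).
Rt = 100 * (1 + 0.00385 * 235.0)
Rt = 100 * (1 + 0.90475)
Rt = 100 * 1.90475
Rt = 190.475 ohm

190.475 ohm


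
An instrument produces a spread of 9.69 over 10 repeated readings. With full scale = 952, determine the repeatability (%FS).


Repeatability = (spread / full scale) * 100%.
R = (9.69 / 952) * 100
R = 1.018 %FS

1.018 %FS


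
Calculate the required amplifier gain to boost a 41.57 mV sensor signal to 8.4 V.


Gain = Vout / Vin (converting to same units).
G = 8.4 V / 41.57 mV
G = 8400.0 mV / 41.57 mV
G = 202.07

202.07


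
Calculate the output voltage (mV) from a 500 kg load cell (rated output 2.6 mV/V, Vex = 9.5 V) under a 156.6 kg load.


Vout = rated_output * Vex * (load / capacity).
Vout = 2.6 * 9.5 * (156.6 / 500)
Vout = 2.6 * 9.5 * 0.3132
Vout = 7.736 mV

7.736 mV


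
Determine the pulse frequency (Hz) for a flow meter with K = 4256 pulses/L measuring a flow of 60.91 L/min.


Frequency = K * Q / 60 (converting L/min to L/s).
f = 4256 * 60.91 / 60
f = 259232.96 / 60
f = 4320.55 Hz

4320.55 Hz


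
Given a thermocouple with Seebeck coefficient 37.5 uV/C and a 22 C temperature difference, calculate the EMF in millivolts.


The thermocouple output V = sensitivity * dT.
V = 37.5 uV/C * 22 C
V = 825.0 uV
V = 0.825 mV

0.825 mV


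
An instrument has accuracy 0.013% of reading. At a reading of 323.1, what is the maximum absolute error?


Absolute error = (accuracy% / 100) * reading.
Error = (0.013 / 100) * 323.1
Error = 0.00013 * 323.1
Error = 0.042

0.042


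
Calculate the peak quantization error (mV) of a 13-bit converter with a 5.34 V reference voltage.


The maximum quantization error is +/- LSB/2.
LSB = Vref / 2^n = 5.34 / 8192 = 0.00065186 V
Max error = LSB / 2 = 0.00065186 / 2 = 0.00032593 V
Max error = 0.3259 mV

0.3259 mV


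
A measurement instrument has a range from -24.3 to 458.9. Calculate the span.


Span = upper range - lower range.
Span = 458.9 - (-24.3)
Span = 483.2

483.2


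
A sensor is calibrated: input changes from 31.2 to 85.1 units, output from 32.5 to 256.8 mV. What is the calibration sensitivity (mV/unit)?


Sensitivity = (y2 - y1) / (x2 - x1).
S = (256.8 - 32.5) / (85.1 - 31.2)
S = 224.3 / 53.9
S = 4.1614 mV/unit

4.1614 mV/unit


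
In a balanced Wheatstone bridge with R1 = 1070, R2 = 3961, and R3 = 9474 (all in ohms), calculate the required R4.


At balance: R1*R4 = R2*R3, so R4 = R2*R3/R1.
R4 = 3961 * 9474 / 1070
R4 = 37526514 / 1070
R4 = 35071.51 ohm

35071.51 ohm


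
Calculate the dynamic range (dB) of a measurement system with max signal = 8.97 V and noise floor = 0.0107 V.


Dynamic range = 20 * log10(Vmax / Vnoise).
DR = 20 * log10(8.97 / 0.0107)
DR = 20 * log10(838.32)
DR = 58.47 dB

58.47 dB


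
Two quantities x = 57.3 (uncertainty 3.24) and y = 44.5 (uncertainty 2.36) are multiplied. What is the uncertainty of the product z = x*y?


For a product z = x*y, the relative uncertainty is:
uz/z = sqrt((ux/x)^2 + (uy/y)^2)
Relative uncertainties: ux/x = 3.24/57.3 = 0.056545
uy/y = 2.36/44.5 = 0.053034
z = 57.3 * 44.5 = 2549.8
uz = 2549.8 * sqrt(0.056545^2 + 0.053034^2) = 197.673

197.673


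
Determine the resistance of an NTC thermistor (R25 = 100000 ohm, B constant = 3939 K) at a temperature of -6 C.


NTC thermistor equation: Rt = R25 * exp(B * (1/T - 1/T25)).
T in Kelvin: 267.15 K, T25 = 298.15 K
1/T - 1/T25 = 1/267.15 - 1/298.15 = 0.0003892
B * (1/T - 1/T25) = 3939 * 0.0003892 = 1.5331
Rt = 100000 * exp(1.5331) = 463230.6 ohm

463230.6 ohm


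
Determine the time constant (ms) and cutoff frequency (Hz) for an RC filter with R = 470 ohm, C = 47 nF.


Time constant: tau = R * C.
tau = 470 * 4.70e-08 = 2.209e-05 s
tau = 0.0221 ms
Cutoff frequency: fc = 1 / (2*pi*R*C).
fc = 1 / (2*pi*2.209e-05) = 7204.84 Hz

tau = 0.0221 ms, fc = 7204.84 Hz


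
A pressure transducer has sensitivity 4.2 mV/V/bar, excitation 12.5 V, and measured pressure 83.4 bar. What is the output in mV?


Output = sensitivity * Vex * P.
Vout = 4.2 * 12.5 * 83.4
Vout = 52.5 * 83.4
Vout = 4378.5 mV

4378.5 mV


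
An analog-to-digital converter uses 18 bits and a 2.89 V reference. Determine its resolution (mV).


The resolution (LSB) of an ADC is Vref / 2^n.
LSB = 2.89 / 2^18
LSB = 2.89 / 262144
LSB = 1.102e-05 V = 0.01102448 mV

0.01102448 mV


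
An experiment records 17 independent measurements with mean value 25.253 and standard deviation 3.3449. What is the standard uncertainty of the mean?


The standard uncertainty for Type A evaluation is u = s / sqrt(n).
u = 3.3449 / sqrt(17)
u = 3.3449 / 4.1231
u = 0.8113

0.8113


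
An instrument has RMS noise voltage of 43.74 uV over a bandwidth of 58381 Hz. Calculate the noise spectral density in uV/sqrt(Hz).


Noise spectral density = Vrms / sqrt(BW).
NSD = 43.74 / sqrt(58381)
NSD = 43.74 / 241.6216
NSD = 0.181 uV/sqrt(Hz)

0.181 uV/sqrt(Hz)


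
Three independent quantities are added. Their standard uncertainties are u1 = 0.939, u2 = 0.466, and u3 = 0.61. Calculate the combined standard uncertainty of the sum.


For a sum of independent quantities, uc = sqrt(u1^2 + u2^2 + u3^2).
uc = sqrt(0.939^2 + 0.466^2 + 0.61^2)
uc = sqrt(0.881721 + 0.217156 + 0.3721)
uc = 1.2128

1.2128


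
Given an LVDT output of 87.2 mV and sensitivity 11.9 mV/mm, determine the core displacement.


Displacement = Vout / sensitivity.
d = 87.2 / 11.9
d = 7.328 mm

7.328 mm


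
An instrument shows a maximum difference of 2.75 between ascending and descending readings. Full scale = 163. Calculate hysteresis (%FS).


Hysteresis = (max difference / full scale) * 100%.
H = (2.75 / 163) * 100
H = 1.687 %FS

1.687 %FS


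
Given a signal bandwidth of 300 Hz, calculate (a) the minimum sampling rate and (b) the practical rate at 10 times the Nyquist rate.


By Nyquist theorem, fs_min = 2 * fmax.
fs_min = 2 * 300 = 600 Hz
Practical rate = 10 * fs_min = 10 * 600 = 6000 Hz

fs_min = 600 Hz, fs_practical = 6000 Hz


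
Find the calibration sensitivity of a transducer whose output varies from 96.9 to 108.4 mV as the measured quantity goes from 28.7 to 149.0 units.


Sensitivity = (y2 - y1) / (x2 - x1).
S = (108.4 - 96.9) / (149.0 - 28.7)
S = 11.5 / 120.3
S = 0.0956 mV/unit

0.0956 mV/unit


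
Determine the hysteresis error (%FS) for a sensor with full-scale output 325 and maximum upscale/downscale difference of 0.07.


Hysteresis = (max difference / full scale) * 100%.
H = (0.07 / 325) * 100
H = 0.022 %FS

0.022 %FS


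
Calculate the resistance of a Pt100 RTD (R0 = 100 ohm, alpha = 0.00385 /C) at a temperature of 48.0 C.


The RTD equation: Rt = R0 * (1 + alpha * T).
Rt = 100 * (1 + 0.00385 * 48.0)
Rt = 100 * (1 + 0.1848)
Rt = 100 * 1.1848
Rt = 118.48 ohm

118.48 ohm


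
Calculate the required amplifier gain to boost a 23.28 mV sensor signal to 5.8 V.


Gain = Vout / Vin (converting to same units).
G = 5.8 V / 23.28 mV
G = 5800.0 mV / 23.28 mV
G = 249.14

249.14


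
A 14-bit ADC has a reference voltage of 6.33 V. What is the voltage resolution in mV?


The resolution (LSB) of an ADC is Vref / 2^n.
LSB = 6.33 / 2^14
LSB = 6.33 / 16384
LSB = 0.00038635 V = 0.38635254 mV

0.38635254 mV
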